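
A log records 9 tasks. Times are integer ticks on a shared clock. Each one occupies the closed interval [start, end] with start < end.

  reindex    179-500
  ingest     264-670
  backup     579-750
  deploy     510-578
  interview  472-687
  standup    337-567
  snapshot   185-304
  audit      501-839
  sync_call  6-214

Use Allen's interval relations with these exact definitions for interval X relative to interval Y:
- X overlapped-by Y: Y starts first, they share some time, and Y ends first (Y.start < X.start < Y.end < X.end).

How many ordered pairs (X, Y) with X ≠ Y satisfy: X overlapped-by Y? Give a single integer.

Checking all 72 ordered pairs for relation 'overlapped-by'; matching pairs in alphabetical order:
(audit, ingest): audit overlapped-by ingest ✓
(audit, interview): audit overlapped-by interview ✓
(audit, standup): audit overlapped-by standup ✓
(backup, ingest): backup overlapped-by ingest ✓
(backup, interview): backup overlapped-by interview ✓
(deploy, standup): deploy overlapped-by standup ✓
(ingest, reindex): ingest overlapped-by reindex ✓
(ingest, snapshot): ingest overlapped-by snapshot ✓
(interview, ingest): interview overlapped-by ingest ✓
(interview, reindex): interview overlapped-by reindex ✓
(interview, standup): interview overlapped-by standup ✓
(reindex, sync_call): reindex overlapped-by sync_call ✓
(snapshot, sync_call): snapshot overlapped-by sync_call ✓
(standup, reindex): standup overlapped-by reindex ✓
Count: 14.

14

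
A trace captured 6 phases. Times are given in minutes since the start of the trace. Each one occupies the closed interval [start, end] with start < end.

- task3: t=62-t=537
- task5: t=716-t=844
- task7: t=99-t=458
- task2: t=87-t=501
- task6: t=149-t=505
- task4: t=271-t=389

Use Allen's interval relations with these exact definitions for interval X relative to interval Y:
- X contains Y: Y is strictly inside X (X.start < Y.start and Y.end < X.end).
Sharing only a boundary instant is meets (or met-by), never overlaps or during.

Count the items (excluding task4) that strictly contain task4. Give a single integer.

Target task4 = [t=271, t=389].
task2 [t=87, t=501] → contains → counts.
task3 [t=62, t=537] → contains → counts.
task5 [t=716, t=844] → after → no.
task6 [t=149, t=505] → contains → counts.
task7 [t=99, t=458] → contains → counts.
Total: 4.

4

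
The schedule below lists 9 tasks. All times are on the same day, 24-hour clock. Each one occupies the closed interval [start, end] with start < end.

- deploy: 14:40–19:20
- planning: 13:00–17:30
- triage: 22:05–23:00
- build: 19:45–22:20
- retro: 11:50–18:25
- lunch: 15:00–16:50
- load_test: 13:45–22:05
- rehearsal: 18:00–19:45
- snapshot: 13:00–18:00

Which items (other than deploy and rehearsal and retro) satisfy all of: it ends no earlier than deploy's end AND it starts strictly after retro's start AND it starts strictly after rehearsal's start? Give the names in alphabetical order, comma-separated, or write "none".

build, triage

Conditions: its end is no earlier than deploy's end (X.end >= 19:20) AND its start is strictly after retro's start (X.start > 11:50) AND its start is strictly after rehearsal's start (X.start > 18:00).
build: end 22:20 >= 19:20? ✓; start 19:45 > 11:50? ✓; start 19:45 > 18:00? ✓ → yes.
load_test: end 22:05 >= 19:20? ✓; start 13:45 > 11:50? ✓; start 13:45 > 18:00? ✗ → no.
lunch: end 16:50 >= 19:20? ✗; start 15:00 > 11:50? ✓; start 15:00 > 18:00? ✗ → no.
planning: end 17:30 >= 19:20? ✗; start 13:00 > 11:50? ✓; start 13:00 > 18:00? ✗ → no.
snapshot: end 18:00 >= 19:20? ✗; start 13:00 > 11:50? ✓; start 13:00 > 18:00? ✗ → no.
triage: end 23:00 >= 19:20? ✓; start 22:05 > 11:50? ✓; start 22:05 > 18:00? ✓ → yes.
Result: build, triage.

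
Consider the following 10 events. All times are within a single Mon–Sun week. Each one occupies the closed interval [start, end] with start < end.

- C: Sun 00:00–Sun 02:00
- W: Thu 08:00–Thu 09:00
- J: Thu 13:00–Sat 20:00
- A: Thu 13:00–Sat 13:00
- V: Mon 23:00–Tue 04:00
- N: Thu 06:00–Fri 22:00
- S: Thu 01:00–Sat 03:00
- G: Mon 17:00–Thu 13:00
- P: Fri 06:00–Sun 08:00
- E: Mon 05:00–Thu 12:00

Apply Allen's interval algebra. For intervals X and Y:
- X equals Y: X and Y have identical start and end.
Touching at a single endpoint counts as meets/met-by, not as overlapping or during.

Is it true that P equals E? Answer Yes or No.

No

P = [Fri 06:00, Sun 08:00], E = [Mon 05:00, Thu 12:00].
Actual relation of P to E: after.
Asked whether 'equals' holds → No.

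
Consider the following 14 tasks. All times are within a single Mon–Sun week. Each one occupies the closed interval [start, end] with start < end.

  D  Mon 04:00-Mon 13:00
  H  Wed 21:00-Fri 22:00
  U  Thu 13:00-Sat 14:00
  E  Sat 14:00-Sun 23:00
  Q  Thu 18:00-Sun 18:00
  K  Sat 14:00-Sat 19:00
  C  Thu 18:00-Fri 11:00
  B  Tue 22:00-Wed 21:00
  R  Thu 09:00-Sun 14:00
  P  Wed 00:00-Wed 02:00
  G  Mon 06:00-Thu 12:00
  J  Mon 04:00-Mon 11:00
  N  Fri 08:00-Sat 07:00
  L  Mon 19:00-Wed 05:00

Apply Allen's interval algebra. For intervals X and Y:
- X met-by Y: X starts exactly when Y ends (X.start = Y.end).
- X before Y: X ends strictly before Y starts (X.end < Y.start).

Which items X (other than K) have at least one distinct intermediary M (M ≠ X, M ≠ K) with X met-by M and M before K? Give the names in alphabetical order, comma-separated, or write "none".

H

Target K = [Sat 14:00, Sat 19:00].
Intermediaries M with M before K: B, C, D, G, H, J, L, N, P.
Via B — items with X met-by B: H.
Via C — items with X met-by C: none.
Via D — items with X met-by D: none.
Via G — items with X met-by G: none.
Via H — items with X met-by H: none.
Via J — items with X met-by J: none.
Via L — items with X met-by L: none.
Via N — items with X met-by N: none.
Via P — items with X met-by P: none.
Union: H.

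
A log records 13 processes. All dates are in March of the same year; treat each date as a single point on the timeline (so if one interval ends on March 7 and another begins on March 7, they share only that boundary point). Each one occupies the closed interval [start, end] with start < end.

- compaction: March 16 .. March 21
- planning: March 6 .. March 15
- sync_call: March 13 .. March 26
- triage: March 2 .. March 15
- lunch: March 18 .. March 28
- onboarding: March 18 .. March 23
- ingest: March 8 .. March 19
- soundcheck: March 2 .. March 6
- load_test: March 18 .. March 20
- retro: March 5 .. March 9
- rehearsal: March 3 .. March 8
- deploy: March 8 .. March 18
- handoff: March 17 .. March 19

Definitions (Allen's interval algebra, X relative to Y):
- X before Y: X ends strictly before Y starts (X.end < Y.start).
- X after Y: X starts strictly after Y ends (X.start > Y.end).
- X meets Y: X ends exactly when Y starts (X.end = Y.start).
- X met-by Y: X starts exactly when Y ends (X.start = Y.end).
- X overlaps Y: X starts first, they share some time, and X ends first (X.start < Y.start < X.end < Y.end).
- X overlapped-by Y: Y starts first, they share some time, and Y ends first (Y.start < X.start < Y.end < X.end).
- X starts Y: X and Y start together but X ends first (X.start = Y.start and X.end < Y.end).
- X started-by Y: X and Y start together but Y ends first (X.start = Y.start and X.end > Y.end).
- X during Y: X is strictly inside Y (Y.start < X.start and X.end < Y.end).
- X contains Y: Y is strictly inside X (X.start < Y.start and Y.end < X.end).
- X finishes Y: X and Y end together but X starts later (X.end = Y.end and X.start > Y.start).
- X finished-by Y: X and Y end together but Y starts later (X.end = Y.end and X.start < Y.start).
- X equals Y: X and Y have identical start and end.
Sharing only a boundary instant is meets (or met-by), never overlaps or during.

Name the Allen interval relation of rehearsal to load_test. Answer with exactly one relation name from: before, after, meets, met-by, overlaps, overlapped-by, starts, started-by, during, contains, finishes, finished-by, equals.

rehearsal = [March 3, March 8]; load_test = [March 18, March 20].
Compare endpoints: rehearsal.start < load_test.start, rehearsal.start < load_test.end, rehearsal.end < load_test.start, rehearsal.end < load_test.end.
That pattern is 'before'.

before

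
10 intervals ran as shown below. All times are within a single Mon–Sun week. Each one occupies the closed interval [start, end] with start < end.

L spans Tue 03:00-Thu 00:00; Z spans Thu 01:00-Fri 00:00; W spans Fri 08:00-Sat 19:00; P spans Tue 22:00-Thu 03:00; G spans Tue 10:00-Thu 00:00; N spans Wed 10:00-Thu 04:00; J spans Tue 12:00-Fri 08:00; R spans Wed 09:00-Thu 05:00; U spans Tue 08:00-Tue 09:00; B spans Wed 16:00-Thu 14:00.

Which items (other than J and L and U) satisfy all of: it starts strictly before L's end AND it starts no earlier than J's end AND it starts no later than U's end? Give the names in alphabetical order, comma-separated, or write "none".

none

Conditions: its start is strictly before L's end (X.start < Thu 00:00) AND its start is no earlier than J's end (X.start >= Fri 08:00) AND its start is no later than U's end (X.start <= Tue 09:00).
B: start Wed 16:00 < Thu 00:00? ✓; start Wed 16:00 >= Fri 08:00? ✗; start Wed 16:00 <= Tue 09:00? ✗ → no.
G: start Tue 10:00 < Thu 00:00? ✓; start Tue 10:00 >= Fri 08:00? ✗; start Tue 10:00 <= Tue 09:00? ✗ → no.
N: start Wed 10:00 < Thu 00:00? ✓; start Wed 10:00 >= Fri 08:00? ✗; start Wed 10:00 <= Tue 09:00? ✗ → no.
P: start Tue 22:00 < Thu 00:00? ✓; start Tue 22:00 >= Fri 08:00? ✗; start Tue 22:00 <= Tue 09:00? ✗ → no.
R: start Wed 09:00 < Thu 00:00? ✓; start Wed 09:00 >= Fri 08:00? ✗; start Wed 09:00 <= Tue 09:00? ✗ → no.
W: start Fri 08:00 < Thu 00:00? ✗; start Fri 08:00 >= Fri 08:00? ✓; start Fri 08:00 <= Tue 09:00? ✗ → no.
Z: start Thu 01:00 < Thu 00:00? ✗; start Thu 01:00 >= Fri 08:00? ✗; start Thu 01:00 <= Tue 09:00? ✗ → no.
Result: none.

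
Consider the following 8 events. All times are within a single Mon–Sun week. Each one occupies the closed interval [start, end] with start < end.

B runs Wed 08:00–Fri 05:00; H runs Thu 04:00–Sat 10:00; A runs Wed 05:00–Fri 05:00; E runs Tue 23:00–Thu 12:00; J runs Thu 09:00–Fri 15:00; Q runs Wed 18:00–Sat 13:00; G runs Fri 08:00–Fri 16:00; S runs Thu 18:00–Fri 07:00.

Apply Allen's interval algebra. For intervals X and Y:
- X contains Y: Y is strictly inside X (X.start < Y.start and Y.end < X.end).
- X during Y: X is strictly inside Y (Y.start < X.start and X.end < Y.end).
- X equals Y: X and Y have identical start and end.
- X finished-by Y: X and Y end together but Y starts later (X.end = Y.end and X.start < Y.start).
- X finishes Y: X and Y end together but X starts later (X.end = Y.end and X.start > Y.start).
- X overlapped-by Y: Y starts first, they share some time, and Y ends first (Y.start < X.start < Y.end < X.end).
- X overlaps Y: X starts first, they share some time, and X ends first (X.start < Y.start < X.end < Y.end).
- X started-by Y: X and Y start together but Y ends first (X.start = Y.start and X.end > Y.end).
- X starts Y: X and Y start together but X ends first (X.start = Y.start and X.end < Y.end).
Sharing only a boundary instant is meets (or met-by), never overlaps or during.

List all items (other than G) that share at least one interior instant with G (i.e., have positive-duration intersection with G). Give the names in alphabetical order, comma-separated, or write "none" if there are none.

H, J, Q

Target G = [Fri 08:00, Fri 16:00].
A [Wed 05:00, Fri 05:00] → before → no.
B [Wed 08:00, Fri 05:00] → before → no.
E [Tue 23:00, Thu 12:00] → before → no.
H [Thu 04:00, Sat 10:00] → contains → yes.
J [Thu 09:00, Fri 15:00] → overlaps → yes.
Q [Wed 18:00, Sat 13:00] → contains → yes.
S [Thu 18:00, Fri 07:00] → before → no.
Result: H, J, Q.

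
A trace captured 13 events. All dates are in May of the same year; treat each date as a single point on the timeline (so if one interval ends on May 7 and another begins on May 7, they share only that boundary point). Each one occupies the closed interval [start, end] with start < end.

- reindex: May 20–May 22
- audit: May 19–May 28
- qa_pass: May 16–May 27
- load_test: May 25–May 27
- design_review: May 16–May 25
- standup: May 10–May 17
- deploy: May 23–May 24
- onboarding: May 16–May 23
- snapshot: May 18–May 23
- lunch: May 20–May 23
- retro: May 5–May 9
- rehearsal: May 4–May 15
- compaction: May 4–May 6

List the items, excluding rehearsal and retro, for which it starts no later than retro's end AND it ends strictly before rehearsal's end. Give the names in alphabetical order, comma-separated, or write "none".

Conditions: its start is no later than retro's end (X.start <= May 9) AND its end is strictly before rehearsal's end (X.end < May 15).
audit: start May 19 <= May 9? ✗; end May 28 < May 15? ✗ → no.
compaction: start May 4 <= May 9? ✓; end May 6 < May 15? ✓ → yes.
deploy: start May 23 <= May 9? ✗; end May 24 < May 15? ✗ → no.
design_review: start May 16 <= May 9? ✗; end May 25 < May 15? ✗ → no.
load_test: start May 25 <= May 9? ✗; end May 27 < May 15? ✗ → no.
lunch: start May 20 <= May 9? ✗; end May 23 < May 15? ✗ → no.
onboarding: start May 16 <= May 9? ✗; end May 23 < May 15? ✗ → no.
qa_pass: start May 16 <= May 9? ✗; end May 27 < May 15? ✗ → no.
reindex: start May 20 <= May 9? ✗; end May 22 < May 15? ✗ → no.
snapshot: start May 18 <= May 9? ✗; end May 23 < May 15? ✗ → no.
standup: start May 10 <= May 9? ✗; end May 17 < May 15? ✗ → no.
Result: compaction.

compaction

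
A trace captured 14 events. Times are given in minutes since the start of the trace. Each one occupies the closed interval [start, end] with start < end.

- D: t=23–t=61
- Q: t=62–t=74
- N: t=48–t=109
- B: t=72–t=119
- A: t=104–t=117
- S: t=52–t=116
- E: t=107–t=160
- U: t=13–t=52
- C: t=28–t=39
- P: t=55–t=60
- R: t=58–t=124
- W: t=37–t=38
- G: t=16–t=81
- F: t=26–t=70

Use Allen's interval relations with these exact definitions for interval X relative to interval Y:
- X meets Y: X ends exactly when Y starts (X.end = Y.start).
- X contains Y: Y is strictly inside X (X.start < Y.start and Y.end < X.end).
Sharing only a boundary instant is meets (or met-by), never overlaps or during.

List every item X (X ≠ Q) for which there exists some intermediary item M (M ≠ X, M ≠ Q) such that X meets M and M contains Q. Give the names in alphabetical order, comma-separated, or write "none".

Target Q = [t=62, t=74].
Intermediaries M with M contains Q: G, N, R, S.
Via G — items with X meets G: none.
Via N — items with X meets N: none.
Via R — items with X meets R: none.
Via S — items with X meets S: U.
Union: U.

U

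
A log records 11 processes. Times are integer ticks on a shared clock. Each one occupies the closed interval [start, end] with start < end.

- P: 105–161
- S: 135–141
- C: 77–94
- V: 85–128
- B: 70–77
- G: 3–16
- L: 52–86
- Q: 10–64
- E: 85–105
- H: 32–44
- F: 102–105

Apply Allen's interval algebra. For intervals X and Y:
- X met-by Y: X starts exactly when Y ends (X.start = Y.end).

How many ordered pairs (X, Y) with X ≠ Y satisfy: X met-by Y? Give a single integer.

3

Checking all 110 ordered pairs for relation 'met-by'; matching pairs in alphabetical order:
(C, B): C met-by B ✓
(P, E): P met-by E ✓
(P, F): P met-by F ✓
Count: 3.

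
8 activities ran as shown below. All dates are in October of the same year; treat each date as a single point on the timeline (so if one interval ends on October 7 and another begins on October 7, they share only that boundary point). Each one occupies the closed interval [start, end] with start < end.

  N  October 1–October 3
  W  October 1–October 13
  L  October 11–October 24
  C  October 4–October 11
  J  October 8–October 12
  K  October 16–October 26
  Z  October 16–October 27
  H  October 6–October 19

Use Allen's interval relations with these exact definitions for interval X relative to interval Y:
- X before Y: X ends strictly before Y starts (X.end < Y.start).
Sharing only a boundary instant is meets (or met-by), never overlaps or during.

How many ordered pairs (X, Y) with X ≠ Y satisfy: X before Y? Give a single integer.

Checking all 56 ordered pairs for relation 'before'; matching pairs in alphabetical order:
(C, K): C before K ✓
(C, Z): C before Z ✓
(J, K): J before K ✓
(J, Z): J before Z ✓
(N, C): N before C ✓
(N, H): N before H ✓
(N, J): N before J ✓
(N, K): N before K ✓
(N, L): N before L ✓
(N, Z): N before Z ✓
(W, K): W before K ✓
(W, Z): W before Z ✓
Count: 12.

12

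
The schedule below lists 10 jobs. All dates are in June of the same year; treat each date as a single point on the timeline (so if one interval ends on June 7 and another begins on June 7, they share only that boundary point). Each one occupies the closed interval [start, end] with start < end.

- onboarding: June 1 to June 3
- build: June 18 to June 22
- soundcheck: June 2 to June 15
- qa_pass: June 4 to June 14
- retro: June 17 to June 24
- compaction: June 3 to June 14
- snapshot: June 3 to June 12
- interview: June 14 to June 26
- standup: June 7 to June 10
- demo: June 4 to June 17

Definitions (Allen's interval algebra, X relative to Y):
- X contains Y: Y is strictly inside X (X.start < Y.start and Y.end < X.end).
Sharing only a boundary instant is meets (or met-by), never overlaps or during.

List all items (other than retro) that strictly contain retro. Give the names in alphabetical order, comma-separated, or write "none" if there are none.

interview

Target retro = [June 17, June 24].
build [June 18, June 22] → during → no.
compaction [June 3, June 14] → before → no.
demo [June 4, June 17] → meets → no.
interview [June 14, June 26] → contains → yes.
onboarding [June 1, June 3] → before → no.
qa_pass [June 4, June 14] → before → no.
snapshot [June 3, June 12] → before → no.
soundcheck [June 2, June 15] → before → no.
standup [June 7, June 10] → before → no.
Result: interview.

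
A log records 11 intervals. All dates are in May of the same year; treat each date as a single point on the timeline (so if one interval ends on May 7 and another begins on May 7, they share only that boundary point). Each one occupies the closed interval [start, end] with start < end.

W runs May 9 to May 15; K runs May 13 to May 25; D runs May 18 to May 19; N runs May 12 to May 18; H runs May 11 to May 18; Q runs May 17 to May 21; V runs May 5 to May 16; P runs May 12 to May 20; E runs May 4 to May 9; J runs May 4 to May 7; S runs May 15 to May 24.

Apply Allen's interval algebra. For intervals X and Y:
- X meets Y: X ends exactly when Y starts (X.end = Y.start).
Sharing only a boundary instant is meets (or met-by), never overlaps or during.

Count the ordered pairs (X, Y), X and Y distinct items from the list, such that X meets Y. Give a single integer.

Checking all 110 ordered pairs for relation 'meets'; matching pairs in alphabetical order:
(E, W): E meets W ✓
(H, D): H meets D ✓
(N, D): N meets D ✓
(W, S): W meets S ✓
Count: 4.

4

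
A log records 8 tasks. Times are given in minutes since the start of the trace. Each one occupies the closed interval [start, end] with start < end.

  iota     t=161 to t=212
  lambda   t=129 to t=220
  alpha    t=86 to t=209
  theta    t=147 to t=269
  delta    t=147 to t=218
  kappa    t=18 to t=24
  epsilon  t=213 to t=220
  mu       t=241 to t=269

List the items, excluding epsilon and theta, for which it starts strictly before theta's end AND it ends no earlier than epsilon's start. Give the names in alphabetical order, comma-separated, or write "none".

delta, lambda, mu

Conditions: its start is strictly before theta's end (X.start < t=269) AND its end is no earlier than epsilon's start (X.end >= t=213).
alpha: start t=86 < t=269? ✓; end t=209 >= t=213? ✗ → no.
delta: start t=147 < t=269? ✓; end t=218 >= t=213? ✓ → yes.
iota: start t=161 < t=269? ✓; end t=212 >= t=213? ✗ → no.
kappa: start t=18 < t=269? ✓; end t=24 >= t=213? ✗ → no.
lambda: start t=129 < t=269? ✓; end t=220 >= t=213? ✓ → yes.
mu: start t=241 < t=269? ✓; end t=269 >= t=213? ✓ → yes.
Result: delta, lambda, mu.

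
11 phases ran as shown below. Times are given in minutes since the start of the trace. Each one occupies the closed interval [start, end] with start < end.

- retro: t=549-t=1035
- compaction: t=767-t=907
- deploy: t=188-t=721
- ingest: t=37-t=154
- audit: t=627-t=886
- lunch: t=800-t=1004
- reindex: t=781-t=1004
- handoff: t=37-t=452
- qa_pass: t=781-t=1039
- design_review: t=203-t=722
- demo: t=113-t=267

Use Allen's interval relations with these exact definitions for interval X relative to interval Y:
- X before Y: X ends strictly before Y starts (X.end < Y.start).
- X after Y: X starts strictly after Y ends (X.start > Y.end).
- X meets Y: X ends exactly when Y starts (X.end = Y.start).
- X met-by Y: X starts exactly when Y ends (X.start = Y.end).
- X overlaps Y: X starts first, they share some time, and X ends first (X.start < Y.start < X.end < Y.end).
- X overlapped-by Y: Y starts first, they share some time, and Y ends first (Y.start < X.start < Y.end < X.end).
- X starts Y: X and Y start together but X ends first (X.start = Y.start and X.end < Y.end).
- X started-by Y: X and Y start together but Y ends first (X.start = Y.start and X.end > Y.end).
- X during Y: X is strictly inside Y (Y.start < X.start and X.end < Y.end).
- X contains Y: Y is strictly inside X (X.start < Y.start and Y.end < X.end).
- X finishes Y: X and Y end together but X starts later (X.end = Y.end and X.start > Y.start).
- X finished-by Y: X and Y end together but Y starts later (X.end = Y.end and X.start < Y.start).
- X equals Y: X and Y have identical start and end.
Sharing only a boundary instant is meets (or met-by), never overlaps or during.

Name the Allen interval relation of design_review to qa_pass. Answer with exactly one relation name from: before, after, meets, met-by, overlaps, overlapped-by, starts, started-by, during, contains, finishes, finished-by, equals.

design_review = [t=203, t=722]; qa_pass = [t=781, t=1039].
Compare endpoints: design_review.start < qa_pass.start, design_review.start < qa_pass.end, design_review.end < qa_pass.start, design_review.end < qa_pass.end.
That pattern is 'before'.

before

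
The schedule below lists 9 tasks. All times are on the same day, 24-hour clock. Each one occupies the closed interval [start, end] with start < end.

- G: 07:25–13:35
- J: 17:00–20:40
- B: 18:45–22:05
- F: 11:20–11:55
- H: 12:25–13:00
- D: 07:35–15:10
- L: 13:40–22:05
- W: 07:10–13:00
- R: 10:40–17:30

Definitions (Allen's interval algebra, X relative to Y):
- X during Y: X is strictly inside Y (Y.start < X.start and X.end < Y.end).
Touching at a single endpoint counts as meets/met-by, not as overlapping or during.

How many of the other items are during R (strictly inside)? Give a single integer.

2

Target R = [10:40, 17:30].
B [18:45, 22:05] → after → no.
D [07:35, 15:10] → overlaps → no.
F [11:20, 11:55] → during → counts.
G [07:25, 13:35] → overlaps → no.
H [12:25, 13:00] → during → counts.
J [17:00, 20:40] → overlapped-by → no.
L [13:40, 22:05] → overlapped-by → no.
W [07:10, 13:00] → overlaps → no.
Total: 2.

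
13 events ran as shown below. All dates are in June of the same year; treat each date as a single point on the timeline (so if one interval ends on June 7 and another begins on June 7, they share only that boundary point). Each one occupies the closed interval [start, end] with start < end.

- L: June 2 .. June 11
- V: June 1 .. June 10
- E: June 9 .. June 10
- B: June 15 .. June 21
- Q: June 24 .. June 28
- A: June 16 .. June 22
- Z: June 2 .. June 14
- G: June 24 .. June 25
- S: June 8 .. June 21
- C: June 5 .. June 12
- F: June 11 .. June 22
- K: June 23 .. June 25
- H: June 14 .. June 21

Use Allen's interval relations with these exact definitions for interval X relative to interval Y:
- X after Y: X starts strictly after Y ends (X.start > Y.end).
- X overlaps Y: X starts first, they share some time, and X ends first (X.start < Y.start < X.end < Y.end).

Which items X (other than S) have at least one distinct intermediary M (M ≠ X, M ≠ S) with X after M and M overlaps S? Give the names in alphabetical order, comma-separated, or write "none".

A, B, F, G, H, K, Q

Target S = [June 8, June 21].
Intermediaries M with M overlaps S: C, L, V, Z.
Via C — items with X after C: A, B, G, H, K, Q.
Via L — items with X after L: A, B, G, H, K, Q.
Via V — items with X after V: A, B, F, G, H, K, Q.
Via Z — items with X after Z: A, B, G, K, Q.
Union: A, B, F, G, H, K, Q.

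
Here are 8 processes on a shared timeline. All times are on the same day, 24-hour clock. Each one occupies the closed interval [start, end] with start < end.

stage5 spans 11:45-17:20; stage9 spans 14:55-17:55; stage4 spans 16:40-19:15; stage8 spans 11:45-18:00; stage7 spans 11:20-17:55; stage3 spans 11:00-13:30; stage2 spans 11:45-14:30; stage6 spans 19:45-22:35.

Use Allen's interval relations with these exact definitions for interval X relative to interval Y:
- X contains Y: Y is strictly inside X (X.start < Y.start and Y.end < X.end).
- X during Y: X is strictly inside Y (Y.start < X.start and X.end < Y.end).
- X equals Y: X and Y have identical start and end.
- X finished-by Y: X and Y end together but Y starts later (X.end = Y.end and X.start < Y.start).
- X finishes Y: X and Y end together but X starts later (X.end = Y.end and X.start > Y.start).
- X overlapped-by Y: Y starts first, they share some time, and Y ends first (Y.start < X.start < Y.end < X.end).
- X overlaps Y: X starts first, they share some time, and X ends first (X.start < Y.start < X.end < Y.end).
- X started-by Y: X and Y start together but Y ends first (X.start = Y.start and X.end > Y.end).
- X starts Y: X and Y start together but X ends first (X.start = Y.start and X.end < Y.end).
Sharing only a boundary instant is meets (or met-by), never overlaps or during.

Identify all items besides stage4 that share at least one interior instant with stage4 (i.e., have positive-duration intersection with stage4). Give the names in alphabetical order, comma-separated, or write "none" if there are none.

Target stage4 = [16:40, 19:15].
stage2 [11:45, 14:30] → before → no.
stage3 [11:00, 13:30] → before → no.
stage5 [11:45, 17:20] → overlaps → yes.
stage6 [19:45, 22:35] → after → no.
stage7 [11:20, 17:55] → overlaps → yes.
stage8 [11:45, 18:00] → overlaps → yes.
stage9 [14:55, 17:55] → overlaps → yes.
Result: stage5, stage7, stage8, stage9.

stage5, stage7, stage8, stage9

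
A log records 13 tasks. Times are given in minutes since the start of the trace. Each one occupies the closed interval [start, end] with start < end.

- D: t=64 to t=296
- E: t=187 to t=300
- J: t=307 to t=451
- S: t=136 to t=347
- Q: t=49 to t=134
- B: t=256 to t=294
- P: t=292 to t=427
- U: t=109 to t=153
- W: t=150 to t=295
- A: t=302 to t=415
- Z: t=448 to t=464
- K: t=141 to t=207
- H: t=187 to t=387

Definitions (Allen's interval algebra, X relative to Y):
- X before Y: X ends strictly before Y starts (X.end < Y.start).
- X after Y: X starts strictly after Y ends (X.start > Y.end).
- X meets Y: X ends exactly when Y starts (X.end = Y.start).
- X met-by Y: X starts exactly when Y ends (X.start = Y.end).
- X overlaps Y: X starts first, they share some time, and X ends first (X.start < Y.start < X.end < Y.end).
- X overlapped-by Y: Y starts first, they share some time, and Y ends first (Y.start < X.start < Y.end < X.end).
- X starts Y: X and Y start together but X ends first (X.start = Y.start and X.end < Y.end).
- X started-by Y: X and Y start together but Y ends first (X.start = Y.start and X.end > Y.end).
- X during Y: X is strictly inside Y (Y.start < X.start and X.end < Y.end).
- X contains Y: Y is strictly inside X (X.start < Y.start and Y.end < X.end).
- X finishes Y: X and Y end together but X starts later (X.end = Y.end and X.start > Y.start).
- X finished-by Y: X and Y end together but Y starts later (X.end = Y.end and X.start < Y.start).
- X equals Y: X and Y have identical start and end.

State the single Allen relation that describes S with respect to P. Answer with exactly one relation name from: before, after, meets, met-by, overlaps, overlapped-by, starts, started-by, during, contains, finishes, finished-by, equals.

overlaps

S = [t=136, t=347]; P = [t=292, t=427].
Compare endpoints: S.start < P.start, S.start < P.end, S.end > P.start, S.end < P.end.
That pattern is 'overlaps'.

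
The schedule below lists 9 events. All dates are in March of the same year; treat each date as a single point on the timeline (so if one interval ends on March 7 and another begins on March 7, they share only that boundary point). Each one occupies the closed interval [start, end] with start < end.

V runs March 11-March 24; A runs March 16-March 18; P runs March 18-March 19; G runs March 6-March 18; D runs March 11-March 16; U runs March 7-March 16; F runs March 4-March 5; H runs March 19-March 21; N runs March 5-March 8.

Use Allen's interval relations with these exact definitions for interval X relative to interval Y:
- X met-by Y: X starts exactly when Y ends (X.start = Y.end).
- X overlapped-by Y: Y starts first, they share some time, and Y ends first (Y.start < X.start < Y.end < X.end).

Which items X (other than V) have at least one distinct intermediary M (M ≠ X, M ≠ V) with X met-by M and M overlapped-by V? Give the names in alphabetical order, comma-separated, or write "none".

none

Target V = [March 11, March 24].
Intermediaries M with M overlapped-by V: none.
Union: none.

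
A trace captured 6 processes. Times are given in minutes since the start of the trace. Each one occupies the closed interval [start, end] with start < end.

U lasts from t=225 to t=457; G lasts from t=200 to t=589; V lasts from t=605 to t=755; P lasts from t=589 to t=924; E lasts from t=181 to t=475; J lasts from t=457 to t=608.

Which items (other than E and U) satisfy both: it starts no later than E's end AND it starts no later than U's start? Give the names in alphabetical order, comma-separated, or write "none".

Conditions: its start is no later than E's end (X.start <= t=475) AND its start is no later than U's start (X.start <= t=225).
G: start t=200 <= t=475? ✓; start t=200 <= t=225? ✓ → yes.
J: start t=457 <= t=475? ✓; start t=457 <= t=225? ✗ → no.
P: start t=589 <= t=475? ✗; start t=589 <= t=225? ✗ → no.
V: start t=605 <= t=475? ✗; start t=605 <= t=225? ✗ → no.
Result: G.

G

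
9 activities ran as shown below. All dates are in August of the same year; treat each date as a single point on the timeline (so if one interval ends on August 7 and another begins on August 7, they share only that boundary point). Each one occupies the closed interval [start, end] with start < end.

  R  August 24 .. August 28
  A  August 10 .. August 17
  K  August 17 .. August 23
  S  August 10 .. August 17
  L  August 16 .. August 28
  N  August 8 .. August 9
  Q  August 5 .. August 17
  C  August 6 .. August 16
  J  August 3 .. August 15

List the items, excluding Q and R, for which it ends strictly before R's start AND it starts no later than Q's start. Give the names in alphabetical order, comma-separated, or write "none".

Conditions: its end is strictly before R's start (X.end < August 24) AND its start is no later than Q's start (X.start <= August 5).
A: end August 17 < August 24? ✓; start August 10 <= August 5? ✗ → no.
C: end August 16 < August 24? ✓; start August 6 <= August 5? ✗ → no.
J: end August 15 < August 24? ✓; start August 3 <= August 5? ✓ → yes.
K: end August 23 < August 24? ✓; start August 17 <= August 5? ✗ → no.
L: end August 28 < August 24? ✗; start August 16 <= August 5? ✗ → no.
N: end August 9 < August 24? ✓; start August 8 <= August 5? ✗ → no.
S: end August 17 < August 24? ✓; start August 10 <= August 5? ✗ → no.
Result: J.

J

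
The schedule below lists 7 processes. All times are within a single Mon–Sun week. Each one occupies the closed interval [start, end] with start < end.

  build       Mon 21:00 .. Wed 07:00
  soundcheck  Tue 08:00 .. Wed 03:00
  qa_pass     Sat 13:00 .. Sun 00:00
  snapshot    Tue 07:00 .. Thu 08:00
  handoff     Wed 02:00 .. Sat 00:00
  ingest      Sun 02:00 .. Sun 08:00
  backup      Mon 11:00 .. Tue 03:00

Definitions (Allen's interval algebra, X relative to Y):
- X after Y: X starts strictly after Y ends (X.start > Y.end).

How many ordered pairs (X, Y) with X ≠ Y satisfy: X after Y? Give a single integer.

Checking all 42 ordered pairs for relation 'after'; matching pairs in alphabetical order:
(handoff, backup): handoff after backup ✓
(ingest, backup): ingest after backup ✓
(ingest, build): ingest after build ✓
(ingest, handoff): ingest after handoff ✓
(ingest, qa_pass): ingest after qa_pass ✓
(ingest, snapshot): ingest after snapshot ✓
(ingest, soundcheck): ingest after soundcheck ✓
(qa_pass, backup): qa_pass after backup ✓
(qa_pass, build): qa_pass after build ✓
(qa_pass, handoff): qa_pass after handoff ✓
(qa_pass, snapshot): qa_pass after snapshot ✓
(qa_pass, soundcheck): qa_pass after soundcheck ✓
(snapshot, backup): snapshot after backup ✓
(soundcheck, backup): soundcheck after backup ✓
Count: 14.

14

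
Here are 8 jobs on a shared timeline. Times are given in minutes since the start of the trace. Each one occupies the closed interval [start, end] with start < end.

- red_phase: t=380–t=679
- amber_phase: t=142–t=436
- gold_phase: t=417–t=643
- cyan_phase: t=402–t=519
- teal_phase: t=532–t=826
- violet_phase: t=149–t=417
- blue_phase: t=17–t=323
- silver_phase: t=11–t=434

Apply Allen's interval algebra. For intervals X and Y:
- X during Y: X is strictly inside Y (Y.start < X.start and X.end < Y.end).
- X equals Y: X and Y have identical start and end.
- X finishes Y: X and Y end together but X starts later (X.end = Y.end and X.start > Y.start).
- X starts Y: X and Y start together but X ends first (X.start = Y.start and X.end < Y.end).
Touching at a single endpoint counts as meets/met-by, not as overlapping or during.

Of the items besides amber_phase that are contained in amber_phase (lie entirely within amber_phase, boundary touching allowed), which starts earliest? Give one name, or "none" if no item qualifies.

violet_phase

Target amber_phase = [t=142, t=436].
blue_phase [t=17, t=323] → overlaps → excluded.
cyan_phase [t=402, t=519] → overlapped-by → excluded.
gold_phase [t=417, t=643] → overlapped-by → excluded.
red_phase [t=380, t=679] → overlapped-by → excluded.
silver_phase [t=11, t=434] → overlaps → excluded.
teal_phase [t=532, t=826] → after → excluded.
violet_phase [t=149, t=417] → during → candidate.
Among candidates, earliest start is t=149 → violet_phase.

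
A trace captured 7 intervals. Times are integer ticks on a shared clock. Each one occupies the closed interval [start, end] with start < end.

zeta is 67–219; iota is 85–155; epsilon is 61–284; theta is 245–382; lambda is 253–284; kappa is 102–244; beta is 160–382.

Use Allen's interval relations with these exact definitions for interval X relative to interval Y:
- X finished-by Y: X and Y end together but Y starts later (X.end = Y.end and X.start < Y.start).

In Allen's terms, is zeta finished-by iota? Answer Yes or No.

No

zeta = [67, 219], iota = [85, 155].
Actual relation of zeta to iota: contains.
Asked whether 'finished-by' holds → No.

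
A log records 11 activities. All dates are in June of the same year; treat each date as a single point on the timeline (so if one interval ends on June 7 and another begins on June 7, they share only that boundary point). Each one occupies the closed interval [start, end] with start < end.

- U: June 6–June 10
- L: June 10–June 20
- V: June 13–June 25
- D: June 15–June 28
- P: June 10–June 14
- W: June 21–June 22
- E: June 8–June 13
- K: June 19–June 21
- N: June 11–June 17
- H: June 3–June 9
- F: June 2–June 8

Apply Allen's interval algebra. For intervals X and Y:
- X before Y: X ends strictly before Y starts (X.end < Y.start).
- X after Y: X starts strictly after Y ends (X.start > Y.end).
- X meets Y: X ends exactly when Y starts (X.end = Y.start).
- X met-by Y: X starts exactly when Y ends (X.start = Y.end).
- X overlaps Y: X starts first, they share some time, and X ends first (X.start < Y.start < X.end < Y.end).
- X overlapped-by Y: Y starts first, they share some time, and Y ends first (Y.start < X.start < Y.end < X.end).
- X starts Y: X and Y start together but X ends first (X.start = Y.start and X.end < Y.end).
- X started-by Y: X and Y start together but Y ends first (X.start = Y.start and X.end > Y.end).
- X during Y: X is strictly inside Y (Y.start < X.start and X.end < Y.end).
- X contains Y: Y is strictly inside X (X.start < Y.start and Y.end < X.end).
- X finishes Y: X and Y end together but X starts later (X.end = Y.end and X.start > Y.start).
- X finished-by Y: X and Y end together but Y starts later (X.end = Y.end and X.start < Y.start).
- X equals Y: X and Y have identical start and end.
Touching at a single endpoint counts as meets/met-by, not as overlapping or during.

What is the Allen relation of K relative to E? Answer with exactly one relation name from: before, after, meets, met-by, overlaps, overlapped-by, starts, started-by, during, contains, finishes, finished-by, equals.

K = [June 19, June 21]; E = [June 8, June 13].
Compare endpoints: K.start > E.start, K.start > E.end, K.end > E.start, K.end > E.end.
That pattern is 'after'.

after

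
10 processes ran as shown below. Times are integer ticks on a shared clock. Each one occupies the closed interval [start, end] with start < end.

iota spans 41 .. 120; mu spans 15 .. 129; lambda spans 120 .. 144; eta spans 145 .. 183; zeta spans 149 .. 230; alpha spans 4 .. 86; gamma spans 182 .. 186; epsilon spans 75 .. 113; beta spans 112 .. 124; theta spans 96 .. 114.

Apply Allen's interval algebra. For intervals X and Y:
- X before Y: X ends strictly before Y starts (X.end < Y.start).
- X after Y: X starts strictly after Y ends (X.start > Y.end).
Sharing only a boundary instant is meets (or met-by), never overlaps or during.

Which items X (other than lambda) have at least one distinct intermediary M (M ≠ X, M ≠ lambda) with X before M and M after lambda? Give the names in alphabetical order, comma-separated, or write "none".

alpha, beta, epsilon, iota, mu, theta

Target lambda = [120, 144].
Intermediaries M with M after lambda: eta, gamma, zeta.
Via eta — items with X before eta: alpha, beta, epsilon, iota, mu, theta.
Via gamma — items with X before gamma: alpha, beta, epsilon, iota, mu, theta.
Via zeta — items with X before zeta: alpha, beta, epsilon, iota, mu, theta.
Union: alpha, beta, epsilon, iota, mu, theta.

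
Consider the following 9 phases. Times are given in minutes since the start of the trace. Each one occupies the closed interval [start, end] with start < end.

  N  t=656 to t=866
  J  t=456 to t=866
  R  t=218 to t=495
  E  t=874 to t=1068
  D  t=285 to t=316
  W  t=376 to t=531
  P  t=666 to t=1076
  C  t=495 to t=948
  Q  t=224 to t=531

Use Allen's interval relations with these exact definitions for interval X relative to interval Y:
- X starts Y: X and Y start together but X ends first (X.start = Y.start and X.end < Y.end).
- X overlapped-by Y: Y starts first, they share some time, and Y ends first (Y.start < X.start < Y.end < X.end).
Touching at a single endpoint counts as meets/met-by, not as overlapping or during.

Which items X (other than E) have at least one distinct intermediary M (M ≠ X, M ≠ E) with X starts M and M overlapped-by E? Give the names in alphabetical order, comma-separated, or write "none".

Target E = [t=874, t=1068].
Intermediaries M with M overlapped-by E: none.
Union: none.

none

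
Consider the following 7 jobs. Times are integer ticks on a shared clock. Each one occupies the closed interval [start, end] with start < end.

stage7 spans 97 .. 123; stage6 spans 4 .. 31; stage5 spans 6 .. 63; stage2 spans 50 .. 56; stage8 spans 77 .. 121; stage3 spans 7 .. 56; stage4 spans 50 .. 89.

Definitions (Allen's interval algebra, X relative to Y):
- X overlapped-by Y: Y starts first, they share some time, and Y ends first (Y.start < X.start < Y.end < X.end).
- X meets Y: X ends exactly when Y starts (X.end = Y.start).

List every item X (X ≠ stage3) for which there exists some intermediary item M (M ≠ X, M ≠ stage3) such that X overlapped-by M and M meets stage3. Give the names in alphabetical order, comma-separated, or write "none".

none

Target stage3 = [7, 56].
Intermediaries M with M meets stage3: none.
Union: none.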